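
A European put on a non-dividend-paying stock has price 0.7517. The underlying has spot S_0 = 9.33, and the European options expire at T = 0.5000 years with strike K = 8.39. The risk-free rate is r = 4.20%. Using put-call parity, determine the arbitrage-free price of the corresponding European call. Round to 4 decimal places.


Put-call parity: C - P = S_0 * exp(-qT) - K * exp(-rT).
S_0 * exp(-qT) = 9.3300 * 1.00000000 = 9.33000000
K * exp(-rT) = 8.3900 * 0.97921896 = 8.21564711
C = P + S*exp(-qT) - K*exp(-rT)
C = 0.7517 + 9.33000000 - 8.21564711 = 1.8661

Answer: Call price = 1.8661


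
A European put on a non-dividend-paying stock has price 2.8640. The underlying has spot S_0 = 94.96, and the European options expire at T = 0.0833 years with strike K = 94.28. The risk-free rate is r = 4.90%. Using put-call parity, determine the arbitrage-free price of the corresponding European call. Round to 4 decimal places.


Put-call parity: C - P = S_0 * exp(-qT) - K * exp(-rT).
S_0 * exp(-qT) = 94.9600 * 1.00000000 = 94.96000000
K * exp(-rT) = 94.2800 * 0.99592662 = 93.89596162
C = P + S*exp(-qT) - K*exp(-rT)
C = 2.8640 + 94.96000000 - 93.89596162 = 3.9280

Answer: Call price = 3.9280


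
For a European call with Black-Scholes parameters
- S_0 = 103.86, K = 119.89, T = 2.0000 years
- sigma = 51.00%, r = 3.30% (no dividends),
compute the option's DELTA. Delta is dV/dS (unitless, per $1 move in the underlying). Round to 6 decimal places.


Answer: Delta = 0.599916

Derivation:
d1 = 0.2531292296; d2 = -0.4681196872
phi(d1) = 0.3863638501; exp(-qT) = 1.0000000000; exp(-rT) = 0.9361308643
N(d1) = 0.5999158239
Delta = exp(-qT) * N(d1) = 1.0000000000 * 0.5999158239 = 0.599916


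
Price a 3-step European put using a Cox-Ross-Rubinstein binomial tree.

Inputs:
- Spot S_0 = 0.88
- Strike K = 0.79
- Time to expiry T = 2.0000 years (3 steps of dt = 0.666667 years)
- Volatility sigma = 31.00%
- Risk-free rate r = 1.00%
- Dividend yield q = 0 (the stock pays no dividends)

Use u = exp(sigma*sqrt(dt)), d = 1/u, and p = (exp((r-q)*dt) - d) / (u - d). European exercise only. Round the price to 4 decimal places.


dt = T/N = 0.666667
u = exp(sigma*sqrt(dt)) = 1.288030; d = 1/u = 0.776379
p = (exp((r-q)*dt) - d) / (u - d) = 0.450130
Discount per step: exp(-r*dt) = 0.993356
Stock lattice S(k, i) with i counting down-moves:
  k=0: S(0,0) = 0.8800
  k=1: S(1,0) = 1.1335; S(1,1) = 0.6832
  k=2: S(2,0) = 1.4599; S(2,1) = 0.8800; S(2,2) = 0.5304
  k=3: S(3,0) = 1.8804; S(3,1) = 1.1335; S(3,2) = 0.6832; S(3,3) = 0.4118
Terminal payoffs V(N, i) = max(K - S_T, 0):
  V(3,0) = 0.000000; V(3,1) = 0.000000; V(3,2) = 0.106786; V(3,3) = 0.378183
Backward induction: V(k, i) = exp(-r*dt) * [p * V(k+1, i) + (1-p) * V(k+1, i+1)].
  V(2,0) = exp(-r*dt) * [p*0.000000 + (1-p)*0.000000] = 0.000000
  V(2,1) = exp(-r*dt) * [p*0.000000 + (1-p)*0.106786] = 0.058328
  V(2,2) = exp(-r*dt) * [p*0.106786 + (1-p)*0.378183] = 0.254318
  V(1,0) = exp(-r*dt) * [p*0.000000 + (1-p)*0.058328] = 0.031860
  V(1,1) = exp(-r*dt) * [p*0.058328 + (1-p)*0.254318] = 0.164993
  V(0,0) = exp(-r*dt) * [p*0.031860 + (1-p)*0.164993] = 0.104368

Answer: Price = V(0,0) = 0.1044


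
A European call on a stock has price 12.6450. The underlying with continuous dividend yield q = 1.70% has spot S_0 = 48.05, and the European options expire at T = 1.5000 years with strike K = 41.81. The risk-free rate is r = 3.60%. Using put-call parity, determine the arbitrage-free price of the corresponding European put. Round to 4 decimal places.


Answer: Put price = 5.4169

Derivation:
Put-call parity: C - P = S_0 * exp(-qT) - K * exp(-rT).
S_0 * exp(-qT) = 48.0500 * 0.97482238 = 46.84021531
K * exp(-rT) = 41.8100 * 0.94743211 = 39.61213637
P = C - S*exp(-qT) + K*exp(-rT)
P = 12.6450 - 46.84021531 + 39.61213637 = 5.4169


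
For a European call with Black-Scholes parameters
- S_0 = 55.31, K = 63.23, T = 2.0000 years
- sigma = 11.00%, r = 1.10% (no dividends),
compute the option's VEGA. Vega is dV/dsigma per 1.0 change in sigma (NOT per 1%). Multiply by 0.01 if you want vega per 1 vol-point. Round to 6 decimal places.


Answer: Vega = 25.409202

Derivation:
d1 = -0.6410575314; d2 = -0.7966210232
phi(d1) = 0.3248421482; exp(-qT) = 1.0000000000; exp(-rT) = 0.9782402351
Vega = S * exp(-qT) * phi(d1) * sqrt(T) = 55.3100 * 1.0000000000 * 0.3248421482 * 1.4142135624 = 25.409202


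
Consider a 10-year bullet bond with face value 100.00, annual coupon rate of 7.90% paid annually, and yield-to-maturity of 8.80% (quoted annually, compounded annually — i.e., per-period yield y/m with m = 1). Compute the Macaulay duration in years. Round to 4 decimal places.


Answer: Macaulay duration = 7.1824 years

Derivation:
Coupon per period c = face * coupon_rate / m = 7.900000
Periods per year m = 1; per-period yield y/m = 0.088000
Number of cashflows N = 10
Cashflows (t years, CF_t, discount factor 1/(1+y/m)^(m*t), PV):
  t = 1.0000: CF_t = 7.900000, DF = 0.919118, PV = 7.261029
  t = 2.0000: CF_t = 7.900000, DF = 0.844777, PV = 6.673740
  t = 3.0000: CF_t = 7.900000, DF = 0.776450, PV = 6.133952
  t = 4.0000: CF_t = 7.900000, DF = 0.713649, PV = 5.637824
  t = 5.0000: CF_t = 7.900000, DF = 0.655927, PV = 5.181823
  t = 6.0000: CF_t = 7.900000, DF = 0.602874, PV = 4.762705
  t = 7.0000: CF_t = 7.900000, DF = 0.554112, PV = 4.377487
  t = 8.0000: CF_t = 7.900000, DF = 0.509294, PV = 4.023425
  t = 9.0000: CF_t = 7.900000, DF = 0.468101, PV = 3.698001
  t = 10.0000: CF_t = 107.900000, DF = 0.430240, PV = 46.422924
Price P = sum_t PV_t = 94.172912
Macaulay numerator sum_t t * PV_t:
  t * PV_t at t = 1.0000: 7.261029
  t * PV_t at t = 2.0000: 13.347481
  t * PV_t at t = 3.0000: 18.401857
  t * PV_t at t = 4.0000: 22.551296
  t * PV_t at t = 5.0000: 25.909117
  t * PV_t at t = 6.0000: 28.576232
  t * PV_t at t = 7.0000: 30.642406
  t * PV_t at t = 8.0000: 32.187401
  t * PV_t at t = 9.0000: 33.282010
  t * PV_t at t = 10.0000: 464.229240
Macaulay duration D = (sum_t t * PV_t) / P = 676.388070 / 94.172912 = 7.182406


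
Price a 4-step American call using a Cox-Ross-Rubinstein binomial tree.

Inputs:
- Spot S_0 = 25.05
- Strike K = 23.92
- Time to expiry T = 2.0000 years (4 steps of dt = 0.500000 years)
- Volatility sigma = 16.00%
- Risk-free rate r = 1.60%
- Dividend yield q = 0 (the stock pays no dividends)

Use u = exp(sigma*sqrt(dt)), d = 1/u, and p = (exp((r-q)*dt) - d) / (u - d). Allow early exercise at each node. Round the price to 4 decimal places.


dt = T/N = 0.500000
u = exp(sigma*sqrt(dt)) = 1.119785; d = 1/u = 0.893028
p = (exp((r-q)*dt) - d) / (u - d) = 0.507167
Discount per step: exp(-r*dt) = 0.992032
Stock lattice S(k, i) with i counting down-moves:
  k=0: S(0,0) = 25.0500
  k=1: S(1,0) = 28.0506; S(1,1) = 22.3704
  k=2: S(2,0) = 31.4107; S(2,1) = 25.0500; S(2,2) = 19.9774
  k=3: S(3,0) = 35.1732; S(3,1) = 28.0506; S(3,2) = 22.3704; S(3,3) = 17.8403
  k=4: S(4,0) = 39.3865; S(4,1) = 31.4107; S(4,2) = 25.0500; S(4,3) = 19.9774; S(4,4) = 15.9319
Terminal payoffs V(N, i) = max(S_T - K, 0):
  V(4,0) = 15.466463; V(4,1) = 7.490681; V(4,2) = 1.130000; V(4,3) = 0.000000; V(4,4) = 0.000000
Backward induction: V(k, i) = exp(-r*dt) * [p * V(k+1, i) + (1-p) * V(k+1, i+1)]; then take max(V_cont, immediate exercise) for American.
  V(3,0) = exp(-r*dt) * [p*15.466463 + (1-p)*7.490681] = 11.443820; exercise = 11.253223; V(3,0) = max -> 11.443820
  V(3,1) = exp(-r*dt) * [p*7.490681 + (1-p)*1.130000] = 4.321222; exercise = 4.130625; V(3,1) = max -> 4.321222
  V(3,2) = exp(-r*dt) * [p*1.130000 + (1-p)*0.000000] = 0.568533; exercise = 0.000000; V(3,2) = max -> 0.568533
  V(3,3) = exp(-r*dt) * [p*0.000000 + (1-p)*0.000000] = 0.000000; exercise = 0.000000; V(3,3) = max -> 0.000000
  V(2,0) = exp(-r*dt) * [p*11.443820 + (1-p)*4.321222] = 7.870356; exercise = 7.490681; V(2,0) = max -> 7.870356
  V(2,1) = exp(-r*dt) * [p*4.321222 + (1-p)*0.568533] = 2.452079; exercise = 1.130000; V(2,1) = max -> 2.452079
  V(2,2) = exp(-r*dt) * [p*0.568533 + (1-p)*0.000000] = 0.286044; exercise = 0.000000; V(2,2) = max -> 0.286044
  V(1,0) = exp(-r*dt) * [p*7.870356 + (1-p)*2.452079] = 5.158618; exercise = 4.130625; V(1,0) = max -> 5.158618
  V(1,1) = exp(-r*dt) * [p*2.452079 + (1-p)*0.286044] = 1.373554; exercise = 0.000000; V(1,1) = max -> 1.373554
  V(0,0) = exp(-r*dt) * [p*5.158618 + (1-p)*1.373554] = 3.266974; exercise = 1.130000; V(0,0) = max -> 3.266974

Answer: Price = V(0,0) = 3.2670


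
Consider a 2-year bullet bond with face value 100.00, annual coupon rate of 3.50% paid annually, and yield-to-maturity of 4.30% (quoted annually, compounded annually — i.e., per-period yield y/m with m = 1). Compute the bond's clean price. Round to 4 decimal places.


Coupon per period c = face * coupon_rate / m = 3.500000
Periods per year m = 1; per-period yield y/m = 0.043000
Number of cashflows N = 2
Cashflows (t years, CF_t, discount factor 1/(1+y/m)^(m*t), PV):
  t = 1.0000: CF_t = 3.500000, DF = 0.958773, PV = 3.355705
  t = 2.0000: CF_t = 103.500000, DF = 0.919245, PV = 95.141881
Price P = sum_t PV_t = 98.497586

Answer: Price = 98.4976


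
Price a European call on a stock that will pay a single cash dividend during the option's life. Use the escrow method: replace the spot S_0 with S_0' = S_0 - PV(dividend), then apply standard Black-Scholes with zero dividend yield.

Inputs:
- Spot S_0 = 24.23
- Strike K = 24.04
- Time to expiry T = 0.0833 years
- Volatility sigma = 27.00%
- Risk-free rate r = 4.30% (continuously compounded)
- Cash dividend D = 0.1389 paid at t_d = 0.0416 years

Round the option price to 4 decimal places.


Answer: Price = 0.8173

Derivation:
PV(D) = D * exp(-r * t_d) = 0.1389 * 0.99821280 = 0.13865176
S_0' = S_0 - PV(D) = 24.2300 - 0.13865176 = 24.09134824
d1 = (ln(S_0'/K) + (r + sigma^2/2)*T) / (sigma*sqrt(T)) = 0.11230885
d2 = d1 - sigma*sqrt(T) = 0.03438215
exp(-rT) = 0.99642451
N(d1) = 0.54471074; N(d2) = 0.51371379
C = S_0' * N(d1) - K * exp(-rT) * N(d2) = 24.09134824 * 0.54471074 - 24.0400 * 0.99642451 * 0.51371379 = 0.8173


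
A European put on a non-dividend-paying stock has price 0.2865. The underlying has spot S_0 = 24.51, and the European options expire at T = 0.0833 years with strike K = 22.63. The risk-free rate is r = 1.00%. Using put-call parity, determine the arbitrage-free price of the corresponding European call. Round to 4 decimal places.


Answer: Call price = 2.1853

Derivation:
Put-call parity: C - P = S_0 * exp(-qT) - K * exp(-rT).
S_0 * exp(-qT) = 24.5100 * 1.00000000 = 24.51000000
K * exp(-rT) = 22.6300 * 0.99916735 = 22.61115706
C = P + S*exp(-qT) - K*exp(-rT)
C = 0.2865 + 24.51000000 - 22.61115706 = 2.1853


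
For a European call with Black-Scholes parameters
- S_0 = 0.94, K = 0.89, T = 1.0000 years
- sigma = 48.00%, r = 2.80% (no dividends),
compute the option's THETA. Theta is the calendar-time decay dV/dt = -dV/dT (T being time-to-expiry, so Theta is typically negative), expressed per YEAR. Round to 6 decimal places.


Answer: Theta = -0.094132

Derivation:
d1 = 0.4122050261; d2 = -0.0677949739
phi(d1) = 0.3664493285; exp(-qT) = 1.0000000000; exp(-rT) = 0.9723883668
Theta = -S*exp(-qT)*phi(d1)*sigma/(2*sqrt(T)) - r*K*exp(-rT)*N(d2) + q*S*exp(-qT)*N(d1)
N(d1) = 0.6599054232; N(d2) = 0.4729744224; sqrt(T) = 1.0000000000
Term 1 = -0.9400 * 1.0000000000 * 0.3664493285 * 0.4800 / (2 * 1.0000000000) = -0.0826709685
Term 2 = -0.0280 * 0.8900 * 0.9723883668 * 0.4729744224 = -0.0114610775
Term 3 = 0 (no dividend yield, q = 0)
Theta = -0.0826709685 + (-0.0114610775) + (0.0000000000) = -0.094132


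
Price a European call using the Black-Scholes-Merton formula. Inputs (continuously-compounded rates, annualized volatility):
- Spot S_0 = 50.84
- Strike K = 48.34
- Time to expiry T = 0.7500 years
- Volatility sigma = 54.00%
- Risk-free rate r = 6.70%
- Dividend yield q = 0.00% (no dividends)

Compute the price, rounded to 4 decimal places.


d1 = (ln(S/K) + (r - q + 0.5*sigma^2) * T) / (sigma * sqrt(T)) = 0.44910168
d2 = d1 - sigma * sqrt(T) = -0.01855204
exp(-rT) = 0.95099165; exp(-qT) = 1.00000000
C = S_0 * exp(-qT) * N(d1) - K * exp(-rT) * N(d2)
N(d1) = 0.67332085; N(d2) = 0.49259923
C = 50.8400 * 1.00000000 * 0.67332085 - 48.3400 * 0.95099165 * 0.49259923 = 11.5864

Answer: Price = 11.5864


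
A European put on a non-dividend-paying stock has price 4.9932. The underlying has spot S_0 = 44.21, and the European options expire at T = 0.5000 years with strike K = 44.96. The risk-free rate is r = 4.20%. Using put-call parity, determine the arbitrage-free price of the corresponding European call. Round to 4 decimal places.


Put-call parity: C - P = S_0 * exp(-qT) - K * exp(-rT).
S_0 * exp(-qT) = 44.2100 * 1.00000000 = 44.21000000
K * exp(-rT) = 44.9600 * 0.97921896 = 44.02568465
C = P + S*exp(-qT) - K*exp(-rT)
C = 4.9932 + 44.21000000 - 44.02568465 = 5.1775

Answer: Call price = 5.1775


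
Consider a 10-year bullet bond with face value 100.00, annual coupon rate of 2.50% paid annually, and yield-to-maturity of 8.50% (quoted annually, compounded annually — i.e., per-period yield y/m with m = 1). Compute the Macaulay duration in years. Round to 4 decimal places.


Answer: Macaulay duration = 8.6025 years

Derivation:
Coupon per period c = face * coupon_rate / m = 2.500000
Periods per year m = 1; per-period yield y/m = 0.085000
Number of cashflows N = 10
Cashflows (t years, CF_t, discount factor 1/(1+y/m)^(m*t), PV):
  t = 1.0000: CF_t = 2.500000, DF = 0.921659, PV = 2.304147
  t = 2.0000: CF_t = 2.500000, DF = 0.849455, PV = 2.123638
  t = 3.0000: CF_t = 2.500000, DF = 0.782908, PV = 1.957270
  t = 4.0000: CF_t = 2.500000, DF = 0.721574, PV = 1.803936
  t = 5.0000: CF_t = 2.500000, DF = 0.665045, PV = 1.662614
  t = 6.0000: CF_t = 2.500000, DF = 0.612945, PV = 1.532363
  t = 7.0000: CF_t = 2.500000, DF = 0.564926, PV = 1.412316
  t = 8.0000: CF_t = 2.500000, DF = 0.520669, PV = 1.301674
  t = 9.0000: CF_t = 2.500000, DF = 0.479880, PV = 1.199699
  t = 10.0000: CF_t = 102.500000, DF = 0.442285, PV = 45.334255
Price P = sum_t PV_t = 60.631912
Macaulay numerator sum_t t * PV_t:
  t * PV_t at t = 1.0000: 2.304147
  t * PV_t at t = 2.0000: 4.247276
  t * PV_t at t = 3.0000: 5.871811
  t * PV_t at t = 4.0000: 7.215743
  t * PV_t at t = 5.0000: 8.313068
  t * PV_t at t = 6.0000: 9.194176
  t * PV_t at t = 7.0000: 9.886211
  t * PV_t at t = 8.0000: 10.413389
  t * PV_t at t = 9.0000: 10.797293
  t * PV_t at t = 10.0000: 453.342550
Macaulay duration D = (sum_t t * PV_t) / P = 521.585665 / 60.631912 = 8.602494


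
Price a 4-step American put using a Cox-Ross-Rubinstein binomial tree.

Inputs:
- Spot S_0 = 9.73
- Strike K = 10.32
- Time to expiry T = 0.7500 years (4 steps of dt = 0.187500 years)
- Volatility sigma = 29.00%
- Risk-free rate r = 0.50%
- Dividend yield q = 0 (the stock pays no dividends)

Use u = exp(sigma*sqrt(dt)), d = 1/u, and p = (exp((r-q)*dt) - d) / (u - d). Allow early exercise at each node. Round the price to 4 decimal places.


Answer: Price = V(0,0) = 1.3298

Derivation:
dt = T/N = 0.187500
u = exp(sigma*sqrt(dt)) = 1.133799; d = 1/u = 0.881991
p = (exp((r-q)*dt) - d) / (u - d) = 0.472373
Discount per step: exp(-r*dt) = 0.999063
Stock lattice S(k, i) with i counting down-moves:
  k=0: S(0,0) = 9.7300
  k=1: S(1,0) = 11.0319; S(1,1) = 8.5818
  k=2: S(2,0) = 12.5079; S(2,1) = 9.7300; S(2,2) = 7.5690
  k=3: S(3,0) = 14.1815; S(3,1) = 11.0319; S(3,2) = 8.5818; S(3,3) = 6.6758
  k=4: S(4,0) = 16.0789; S(4,1) = 12.5079; S(4,2) = 9.7300; S(4,3) = 7.5690; S(4,4) = 5.8880
Terminal payoffs V(N, i) = max(K - S_T, 0):
  V(4,0) = 0.000000; V(4,1) = 0.000000; V(4,2) = 0.590000; V(4,3) = 2.750958; V(4,4) = 4.431984
Backward induction: V(k, i) = exp(-r*dt) * [p * V(k+1, i) + (1-p) * V(k+1, i+1)]; then take max(V_cont, immediate exercise) for American.
  V(3,0) = exp(-r*dt) * [p*0.000000 + (1-p)*0.000000] = 0.000000; exercise = 0.000000; V(3,0) = max -> 0.000000
  V(3,1) = exp(-r*dt) * [p*0.000000 + (1-p)*0.590000] = 0.311008; exercise = 0.000000; V(3,1) = max -> 0.311008
  V(3,2) = exp(-r*dt) * [p*0.590000 + (1-p)*2.750958] = 1.728559; exercise = 1.738230; V(3,2) = max -> 1.738230
  V(3,3) = exp(-r*dt) * [p*2.750958 + (1-p)*4.431984] = 3.634504; exercise = 3.644175; V(3,3) = max -> 3.644175
  V(2,0) = exp(-r*dt) * [p*0.000000 + (1-p)*0.311008] = 0.163943; exercise = 0.000000; V(2,0) = max -> 0.163943
  V(2,1) = exp(-r*dt) * [p*0.311008 + (1-p)*1.738230] = 1.063052; exercise = 0.590000; V(2,1) = max -> 1.063052
  V(2,2) = exp(-r*dt) * [p*1.738230 + (1-p)*3.644175] = 2.741287; exercise = 2.750958; V(2,2) = max -> 2.750958
  V(1,0) = exp(-r*dt) * [p*0.163943 + (1-p)*1.063052] = 0.637740; exercise = 0.000000; V(1,0) = max -> 0.637740
  V(1,1) = exp(-r*dt) * [p*1.063052 + (1-p)*2.750958] = 1.951807; exercise = 1.738230; V(1,1) = max -> 1.951807
  V(0,0) = exp(-r*dt) * [p*0.637740 + (1-p)*1.951807] = 1.329830; exercise = 0.590000; V(0,0) = max -> 1.329830


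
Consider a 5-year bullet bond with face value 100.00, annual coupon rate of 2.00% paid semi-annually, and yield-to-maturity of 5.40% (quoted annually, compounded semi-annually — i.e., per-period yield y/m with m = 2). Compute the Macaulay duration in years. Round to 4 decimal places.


Coupon per period c = face * coupon_rate / m = 1.000000
Periods per year m = 2; per-period yield y/m = 0.027000
Number of cashflows N = 10
Cashflows (t years, CF_t, discount factor 1/(1+y/m)^(m*t), PV):
  t = 0.5000: CF_t = 1.000000, DF = 0.973710, PV = 0.973710
  t = 1.0000: CF_t = 1.000000, DF = 0.948111, PV = 0.948111
  t = 1.5000: CF_t = 1.000000, DF = 0.923185, PV = 0.923185
  t = 2.0000: CF_t = 1.000000, DF = 0.898914, PV = 0.898914
  t = 2.5000: CF_t = 1.000000, DF = 0.875282, PV = 0.875282
  t = 3.0000: CF_t = 1.000000, DF = 0.852270, PV = 0.852270
  t = 3.5000: CF_t = 1.000000, DF = 0.829864, PV = 0.829864
  t = 4.0000: CF_t = 1.000000, DF = 0.808047, PV = 0.808047
  t = 4.5000: CF_t = 1.000000, DF = 0.786803, PV = 0.786803
  t = 5.0000: CF_t = 101.000000, DF = 0.766118, PV = 77.377900
Price P = sum_t PV_t = 85.274085
Macaulay numerator sum_t t * PV_t:
  t * PV_t at t = 0.5000: 0.486855
  t * PV_t at t = 1.0000: 0.948111
  t * PV_t at t = 1.5000: 1.384777
  t * PV_t at t = 2.0000: 1.797828
  t * PV_t at t = 2.5000: 2.188204
  t * PV_t at t = 3.0000: 2.556811
  t * PV_t at t = 3.5000: 2.904524
  t * PV_t at t = 4.0000: 3.232187
  t * PV_t at t = 4.5000: 3.540614
  t * PV_t at t = 5.0000: 386.889499
Macaulay duration D = (sum_t t * PV_t) / P = 405.929409 / 85.274085 = 4.760290

Answer: Macaulay duration = 4.7603 years


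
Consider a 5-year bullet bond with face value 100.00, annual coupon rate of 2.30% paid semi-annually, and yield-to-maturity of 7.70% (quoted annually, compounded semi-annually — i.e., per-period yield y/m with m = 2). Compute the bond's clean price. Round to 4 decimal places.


Answer: Price = 77.9361

Derivation:
Coupon per period c = face * coupon_rate / m = 1.150000
Periods per year m = 2; per-period yield y/m = 0.038500
Number of cashflows N = 10
Cashflows (t years, CF_t, discount factor 1/(1+y/m)^(m*t), PV):
  t = 0.5000: CF_t = 1.150000, DF = 0.962927, PV = 1.107366
  t = 1.0000: CF_t = 1.150000, DF = 0.927229, PV = 1.066313
  t = 1.5000: CF_t = 1.150000, DF = 0.892854, PV = 1.026782
  t = 2.0000: CF_t = 1.150000, DF = 0.859754, PV = 0.988717
  t = 2.5000: CF_t = 1.150000, DF = 0.827880, PV = 0.952062
  t = 3.0000: CF_t = 1.150000, DF = 0.797188, PV = 0.916767
  t = 3.5000: CF_t = 1.150000, DF = 0.767635, PV = 0.882780
  t = 4.0000: CF_t = 1.150000, DF = 0.739176, PV = 0.850053
  t = 4.5000: CF_t = 1.150000, DF = 0.711773, PV = 0.818539
  t = 5.0000: CF_t = 101.150000, DF = 0.685386, PV = 69.326756
Price P = sum_t PV_t = 77.936135


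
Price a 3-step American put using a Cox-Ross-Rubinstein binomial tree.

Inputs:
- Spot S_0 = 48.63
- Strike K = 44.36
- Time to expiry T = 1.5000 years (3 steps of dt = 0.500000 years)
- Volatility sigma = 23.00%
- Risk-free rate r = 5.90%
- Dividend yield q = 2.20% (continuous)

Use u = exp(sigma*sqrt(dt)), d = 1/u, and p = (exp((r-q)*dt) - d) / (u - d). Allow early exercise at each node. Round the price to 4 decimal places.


dt = T/N = 0.500000
u = exp(sigma*sqrt(dt)) = 1.176607; d = 1/u = 0.849902
p = (exp((r-q)*dt) - d) / (u - d) = 0.516584
Discount per step: exp(-r*dt) = 0.970931
Stock lattice S(k, i) with i counting down-moves:
  k=0: S(0,0) = 48.6300
  k=1: S(1,0) = 57.2184; S(1,1) = 41.3307
  k=2: S(2,0) = 67.3235; S(2,1) = 48.6300; S(2,2) = 35.1271
  k=3: S(3,0) = 79.2133; S(3,1) = 57.2184; S(3,2) = 41.3307; S(3,3) = 29.8545
Terminal payoffs V(N, i) = max(K - S_T, 0):
  V(3,0) = 0.000000; V(3,1) = 0.000000; V(3,2) = 3.029279; V(3,3) = 14.505459
Backward induction: V(k, i) = exp(-r*dt) * [p * V(k+1, i) + (1-p) * V(k+1, i+1)]; then take max(V_cont, immediate exercise) for American.
  V(2,0) = exp(-r*dt) * [p*0.000000 + (1-p)*0.000000] = 0.000000; exercise = 0.000000; V(2,0) = max -> 0.000000
  V(2,1) = exp(-r*dt) * [p*0.000000 + (1-p)*3.029279] = 1.421834; exercise = 0.000000; V(2,1) = max -> 1.421834
  V(2,2) = exp(-r*dt) * [p*3.029279 + (1-p)*14.505459] = 8.327723; exercise = 9.232949; V(2,2) = max -> 9.232949
  V(1,0) = exp(-r*dt) * [p*0.000000 + (1-p)*1.421834] = 0.667357; exercise = 0.000000; V(1,0) = max -> 0.667357
  V(1,1) = exp(-r*dt) * [p*1.421834 + (1-p)*9.232949] = 5.046757; exercise = 3.029279; V(1,1) = max -> 5.046757
  V(0,0) = exp(-r*dt) * [p*0.667357 + (1-p)*5.046757] = 2.703489; exercise = 0.000000; V(0,0) = max -> 2.703489

Answer: Price = V(0,0) = 2.7035


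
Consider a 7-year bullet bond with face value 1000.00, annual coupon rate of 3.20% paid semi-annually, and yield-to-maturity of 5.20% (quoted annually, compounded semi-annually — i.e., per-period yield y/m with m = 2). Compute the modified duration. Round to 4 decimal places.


Coupon per period c = face * coupon_rate / m = 16.000000
Periods per year m = 2; per-period yield y/m = 0.026000
Number of cashflows N = 14
Cashflows (t years, CF_t, discount factor 1/(1+y/m)^(m*t), PV):
  t = 0.5000: CF_t = 16.000000, DF = 0.974659, PV = 15.594542
  t = 1.0000: CF_t = 16.000000, DF = 0.949960, PV = 15.199359
  t = 1.5000: CF_t = 16.000000, DF = 0.925887, PV = 14.814190
  t = 2.0000: CF_t = 16.000000, DF = 0.902424, PV = 14.438781
  t = 2.5000: CF_t = 16.000000, DF = 0.879555, PV = 14.072886
  t = 3.0000: CF_t = 16.000000, DF = 0.857266, PV = 13.716263
  t = 3.5000: CF_t = 16.000000, DF = 0.835542, PV = 13.368678
  t = 4.0000: CF_t = 16.000000, DF = 0.814369, PV = 13.029900
  t = 4.5000: CF_t = 16.000000, DF = 0.793732, PV = 12.699708
  t = 5.0000: CF_t = 16.000000, DF = 0.773618, PV = 12.377883
  t = 5.5000: CF_t = 16.000000, DF = 0.754013, PV = 12.064213
  t = 6.0000: CF_t = 16.000000, DF = 0.734906, PV = 11.758493
  t = 6.5000: CF_t = 16.000000, DF = 0.716282, PV = 11.460519
  t = 7.0000: CF_t = 1016.000000, DF = 0.698131, PV = 709.301139
Price P = sum_t PV_t = 883.896555
First compute Macaulay numerator sum_t t * PV_t:
  t * PV_t at t = 0.5000: 7.797271
  t * PV_t at t = 1.0000: 15.199359
  t * PV_t at t = 1.5000: 22.221284
  t * PV_t at t = 2.0000: 28.877563
  t * PV_t at t = 2.5000: 35.182216
  t * PV_t at t = 3.0000: 41.148790
  t * PV_t at t = 3.5000: 46.790372
  t * PV_t at t = 4.0000: 52.119602
  t * PV_t at t = 4.5000: 57.148686
  t * PV_t at t = 5.0000: 61.889415
  t * PV_t at t = 5.5000: 66.353174
  t * PV_t at t = 6.0000: 70.550956
  t * PV_t at t = 6.5000: 74.493375
  t * PV_t at t = 7.0000: 4965.107971
Macaulay duration D = 5544.880034 / 883.896555 = 6.273223
Modified duration = D / (1 + y/m) = 6.273223 / (1 + 0.026000) = 6.114252

Answer: Modified duration = 6.1143


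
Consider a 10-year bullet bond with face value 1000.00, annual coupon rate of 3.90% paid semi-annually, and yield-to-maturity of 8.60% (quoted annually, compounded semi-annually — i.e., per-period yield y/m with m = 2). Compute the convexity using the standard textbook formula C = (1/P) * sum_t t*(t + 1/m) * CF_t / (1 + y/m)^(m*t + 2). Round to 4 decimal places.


Answer: Convexity = 71.0642

Derivation:
Coupon per period c = face * coupon_rate / m = 19.500000
Periods per year m = 2; per-period yield y/m = 0.043000
Number of cashflows N = 20
Cashflows (t years, CF_t, discount factor 1/(1+y/m)^(m*t), PV):
  t = 0.5000: CF_t = 19.500000, DF = 0.958773, PV = 18.696069
  t = 1.0000: CF_t = 19.500000, DF = 0.919245, PV = 17.925282
  t = 1.5000: CF_t = 19.500000, DF = 0.881347, PV = 17.186272
  t = 2.0000: CF_t = 19.500000, DF = 0.845012, PV = 16.477730
  t = 2.5000: CF_t = 19.500000, DF = 0.810174, PV = 15.798399
  t = 3.0000: CF_t = 19.500000, DF = 0.776773, PV = 15.147074
  t = 3.5000: CF_t = 19.500000, DF = 0.744749, PV = 14.522603
  t = 4.0000: CF_t = 19.500000, DF = 0.714045, PV = 13.923876
  t = 4.5000: CF_t = 19.500000, DF = 0.684607, PV = 13.349833
  t = 5.0000: CF_t = 19.500000, DF = 0.656382, PV = 12.799456
  t = 5.5000: CF_t = 19.500000, DF = 0.629322, PV = 12.271770
  t = 6.0000: CF_t = 19.500000, DF = 0.603376, PV = 11.765839
  t = 6.5000: CF_t = 19.500000, DF = 0.578501, PV = 11.280766
  t = 7.0000: CF_t = 19.500000, DF = 0.554651, PV = 10.815692
  t = 7.5000: CF_t = 19.500000, DF = 0.531784, PV = 10.369791
  t = 8.0000: CF_t = 19.500000, DF = 0.509860, PV = 9.942273
  t = 8.5000: CF_t = 19.500000, DF = 0.488840, PV = 9.532380
  t = 9.0000: CF_t = 19.500000, DF = 0.468687, PV = 9.139387
  t = 9.5000: CF_t = 19.500000, DF = 0.449364, PV = 8.762595
  t = 10.0000: CF_t = 1019.500000, DF = 0.430838, PV = 439.239169
Price P = sum_t PV_t = 688.946257
Convexity numerator sum_t t*(t + 1/m) * CF_t / (1+y/m)^(m*t + 2):
  t = 0.5000: term = 8.593136
  t = 1.0000: term = 24.716595
  t = 1.5000: term = 47.395196
  t = 2.0000: term = 75.735372
  t = 2.5000: term = 108.919519
  t = 3.0000: term = 146.200697
  t = 3.5000: term = 186.897663
  t = 4.0000: term = 230.390216
  t = 4.5000: term = 276.114832
  t = 5.0000: term = 323.560579
  t = 5.5000: term = 372.265288
  t = 6.0000: term = 421.811971
  t = 6.5000: term = 471.825470
  t = 7.0000: term = 521.969323
  t = 7.5000: term = 571.942828
  t = 8.0000: term = 621.478305
  t = 8.5000: term = 670.338536
  t = 9.0000: term = 718.314375
  t = 9.5000: term = 765.222515
  t = 10.0000: term = 42395.693504
Convexity = (1/P) * sum = 48959.385921 / 688.946257 = 71.064158


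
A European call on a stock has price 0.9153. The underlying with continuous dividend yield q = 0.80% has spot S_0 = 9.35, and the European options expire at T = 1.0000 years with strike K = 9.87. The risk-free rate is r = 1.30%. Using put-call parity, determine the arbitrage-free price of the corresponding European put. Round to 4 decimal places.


Answer: Put price = 1.3823

Derivation:
Put-call parity: C - P = S_0 * exp(-qT) - K * exp(-rT).
S_0 * exp(-qT) = 9.3500 * 0.99203191 = 9.27549840
K * exp(-rT) = 9.8700 * 0.98708414 = 9.74252041
P = C - S*exp(-qT) + K*exp(-rT)
P = 0.9153 - 9.27549840 + 9.74252041 = 1.3823


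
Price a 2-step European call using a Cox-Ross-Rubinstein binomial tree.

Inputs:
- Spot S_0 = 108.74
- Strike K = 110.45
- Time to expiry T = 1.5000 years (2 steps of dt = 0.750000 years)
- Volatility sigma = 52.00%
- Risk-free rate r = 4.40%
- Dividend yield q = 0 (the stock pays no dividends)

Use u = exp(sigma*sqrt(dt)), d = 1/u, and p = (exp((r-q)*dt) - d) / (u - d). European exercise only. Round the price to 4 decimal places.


dt = T/N = 0.750000
u = exp(sigma*sqrt(dt)) = 1.568835; d = 1/u = 0.637416
p = (exp((r-q)*dt) - d) / (u - d) = 0.425302
Discount per step: exp(-r*dt) = 0.967539
Stock lattice S(k, i) with i counting down-moves:
  k=0: S(0,0) = 108.7400
  k=1: S(1,0) = 170.5951; S(1,1) = 69.3126
  k=2: S(2,0) = 267.6355; S(2,1) = 108.7400; S(2,2) = 44.1809
Terminal payoffs V(N, i) = max(S_T - K, 0):
  V(2,0) = 157.185541; V(2,1) = 0.000000; V(2,2) = 0.000000
Backward induction: V(k, i) = exp(-r*dt) * [p * V(k+1, i) + (1-p) * V(k+1, i+1)].
  V(1,0) = exp(-r*dt) * [p*157.185541 + (1-p)*0.000000] = 64.681300
  V(1,1) = exp(-r*dt) * [p*0.000000 + (1-p)*0.000000] = 0.000000
  V(0,0) = exp(-r*dt) * [p*64.681300 + (1-p)*0.000000] = 26.616128

Answer: Price = V(0,0) = 26.6161


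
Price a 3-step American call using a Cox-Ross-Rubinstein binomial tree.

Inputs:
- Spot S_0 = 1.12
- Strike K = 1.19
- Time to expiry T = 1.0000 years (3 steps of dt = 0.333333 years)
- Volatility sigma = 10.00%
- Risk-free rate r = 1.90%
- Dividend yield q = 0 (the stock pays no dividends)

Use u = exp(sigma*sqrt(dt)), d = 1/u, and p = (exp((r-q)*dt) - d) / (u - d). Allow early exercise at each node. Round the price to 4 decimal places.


Answer: Price = V(0,0) = 0.0220

Derivation:
dt = T/N = 0.333333
u = exp(sigma*sqrt(dt)) = 1.059434; d = 1/u = 0.943900
p = (exp((r-q)*dt) - d) / (u - d) = 0.540562
Discount per step: exp(-r*dt) = 0.993687
Stock lattice S(k, i) with i counting down-moves:
  k=0: S(0,0) = 1.1200
  k=1: S(1,0) = 1.1866; S(1,1) = 1.0572
  k=2: S(2,0) = 1.2571; S(2,1) = 1.1200; S(2,2) = 0.9979
  k=3: S(3,0) = 1.3318; S(3,1) = 1.1866; S(3,2) = 1.0572; S(3,3) = 0.9419
Terminal payoffs V(N, i) = max(S_T - K, 0):
  V(3,0) = 0.141803; V(3,1) = 0.000000; V(3,2) = 0.000000; V(3,3) = 0.000000
Backward induction: V(k, i) = exp(-r*dt) * [p * V(k+1, i) + (1-p) * V(k+1, i+1)]; then take max(V_cont, immediate exercise) for American.
  V(2,0) = exp(-r*dt) * [p*0.141803 + (1-p)*0.000000] = 0.076169; exercise = 0.067089; V(2,0) = max -> 0.076169
  V(2,1) = exp(-r*dt) * [p*0.000000 + (1-p)*0.000000] = 0.000000; exercise = 0.000000; V(2,1) = max -> 0.000000
  V(2,2) = exp(-r*dt) * [p*0.000000 + (1-p)*0.000000] = 0.000000; exercise = 0.000000; V(2,2) = max -> 0.000000
  V(1,0) = exp(-r*dt) * [p*0.076169 + (1-p)*0.000000] = 0.040914; exercise = 0.000000; V(1,0) = max -> 0.040914
  V(1,1) = exp(-r*dt) * [p*0.000000 + (1-p)*0.000000] = 0.000000; exercise = 0.000000; V(1,1) = max -> 0.000000
  V(0,0) = exp(-r*dt) * [p*0.040914 + (1-p)*0.000000] = 0.021977; exercise = 0.000000; V(0,0) = max -> 0.021977


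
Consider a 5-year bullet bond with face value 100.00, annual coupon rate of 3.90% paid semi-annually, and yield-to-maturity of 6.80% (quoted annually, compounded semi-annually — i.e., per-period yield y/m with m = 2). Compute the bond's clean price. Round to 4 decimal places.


Coupon per period c = face * coupon_rate / m = 1.950000
Periods per year m = 2; per-period yield y/m = 0.034000
Number of cashflows N = 10
Cashflows (t years, CF_t, discount factor 1/(1+y/m)^(m*t), PV):
  t = 0.5000: CF_t = 1.950000, DF = 0.967118, PV = 1.885880
  t = 1.0000: CF_t = 1.950000, DF = 0.935317, PV = 1.823869
  t = 1.5000: CF_t = 1.950000, DF = 0.904562, PV = 1.763896
  t = 2.0000: CF_t = 1.950000, DF = 0.874818, PV = 1.705896
  t = 2.5000: CF_t = 1.950000, DF = 0.846052, PV = 1.649802
  t = 3.0000: CF_t = 1.950000, DF = 0.818233, PV = 1.595554
  t = 3.5000: CF_t = 1.950000, DF = 0.791327, PV = 1.543089
  t = 4.0000: CF_t = 1.950000, DF = 0.765307, PV = 1.492349
  t = 4.5000: CF_t = 1.950000, DF = 0.740142, PV = 1.443277
  t = 5.0000: CF_t = 101.950000, DF = 0.715805, PV = 72.976300
Price P = sum_t PV_t = 87.879911

Answer: Price = 87.8799


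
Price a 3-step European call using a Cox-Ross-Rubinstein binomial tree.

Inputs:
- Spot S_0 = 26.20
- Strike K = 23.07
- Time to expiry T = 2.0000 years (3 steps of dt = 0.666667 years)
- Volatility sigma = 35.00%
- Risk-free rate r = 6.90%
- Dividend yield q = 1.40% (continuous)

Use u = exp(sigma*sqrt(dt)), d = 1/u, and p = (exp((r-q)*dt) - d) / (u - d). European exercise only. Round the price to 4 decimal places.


Answer: Price = V(0,0) = 7.8524

Derivation:
dt = T/N = 0.666667
u = exp(sigma*sqrt(dt)) = 1.330791; d = 1/u = 0.751433
p = (exp((r-q)*dt) - d) / (u - d) = 0.493502
Discount per step: exp(-r*dt) = 0.955042
Stock lattice S(k, i) with i counting down-moves:
  k=0: S(0,0) = 26.2000
  k=1: S(1,0) = 34.8667; S(1,1) = 19.6875
  k=2: S(2,0) = 46.4004; S(2,1) = 26.2000; S(2,2) = 14.7939
  k=3: S(3,0) = 61.7492; S(3,1) = 34.8667; S(3,2) = 19.6875; S(3,3) = 11.1166
Terminal payoffs V(N, i) = max(S_T - K, 0):
  V(3,0) = 38.679188; V(3,1) = 11.796735; V(3,2) = 0.000000; V(3,3) = 0.000000
Backward induction: V(k, i) = exp(-r*dt) * [p * V(k+1, i) + (1-p) * V(k+1, i+1)].
  V(2,0) = exp(-r*dt) * [p*38.679188 + (1-p)*11.796735] = 23.936477
  V(2,1) = exp(-r*dt) * [p*11.796735 + (1-p)*0.000000] = 5.559977
  V(2,2) = exp(-r*dt) * [p*0.000000 + (1-p)*0.000000] = 0.000000
  V(1,0) = exp(-r*dt) * [p*23.936477 + (1-p)*5.559977] = 13.971130
  V(1,1) = exp(-r*dt) * [p*5.559977 + (1-p)*0.000000] = 2.620500
  V(0,0) = exp(-r*dt) * [p*13.971130 + (1-p)*2.620500] = 7.852408


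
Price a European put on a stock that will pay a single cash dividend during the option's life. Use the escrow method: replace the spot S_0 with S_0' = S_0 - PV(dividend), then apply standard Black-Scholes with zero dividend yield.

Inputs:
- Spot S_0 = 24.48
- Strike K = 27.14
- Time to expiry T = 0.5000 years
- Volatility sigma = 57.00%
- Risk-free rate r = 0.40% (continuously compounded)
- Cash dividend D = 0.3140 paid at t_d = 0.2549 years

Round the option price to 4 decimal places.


PV(D) = D * exp(-r * t_d) = 0.3140 * 0.99898092 = 0.31368001
S_0' = S_0 - PV(D) = 24.4800 - 0.31368001 = 24.16631999
d1 = (ln(S_0'/K) + (r + sigma^2/2)*T) / (sigma*sqrt(T)) = -0.08143817
d2 = d1 - sigma*sqrt(T) = -0.48448904
exp(-rT) = 0.99800200
N(-d1) = 0.53245325; N(-d2) = 0.68598058
P = K * exp(-rT) * N(-d2) - S_0' * N(-d1) = 27.1400 * 0.99800200 * 0.68598058 - 24.16631999 * 0.53245325 = 5.7129

Answer: Price = 5.7129


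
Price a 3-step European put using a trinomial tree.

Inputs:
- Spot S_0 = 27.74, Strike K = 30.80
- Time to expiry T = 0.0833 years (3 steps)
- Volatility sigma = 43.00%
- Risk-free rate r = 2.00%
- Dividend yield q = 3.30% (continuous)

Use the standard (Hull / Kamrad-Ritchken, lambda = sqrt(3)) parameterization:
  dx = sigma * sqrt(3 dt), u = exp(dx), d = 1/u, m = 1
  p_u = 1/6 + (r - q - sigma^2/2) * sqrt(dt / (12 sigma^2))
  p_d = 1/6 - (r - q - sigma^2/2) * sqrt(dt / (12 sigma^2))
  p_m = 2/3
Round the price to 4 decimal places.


Answer: Price = V(0,0) = 3.4806

Derivation:
dt = T/N = 0.027767; dx = sigma*sqrt(3*dt) = 0.124105
u = exp(dx) = 1.132135; d = 1/u = 0.883287
p_u = 0.154870, p_m = 0.666667, p_d = 0.178463
Discount per step: exp(-r*dt) = 0.999445
Stock lattice S(k, j) with j the centered position index:
  k=0: S(0,+0) = 27.7400
  k=1: S(1,-1) = 24.5024; S(1,+0) = 27.7400; S(1,+1) = 31.4054
  k=2: S(2,-2) = 21.6426; S(2,-1) = 24.5024; S(2,+0) = 27.7400; S(2,+1) = 31.4054; S(2,+2) = 35.5552
  k=3: S(3,-3) = 19.1166; S(3,-2) = 21.6426; S(3,-1) = 24.5024; S(3,+0) = 27.7400; S(3,+1) = 31.4054; S(3,+2) = 35.5552; S(3,+3) = 40.2533
Terminal payoffs V(N, j) = max(K - S_T, 0):
  V(3,-3) = 11.683363; V(3,-2) = 9.157381; V(3,-1) = 6.297628; V(3,+0) = 3.060000; V(3,+1) = 0.000000; V(3,+2) = 0.000000; V(3,+3) = 0.000000
Backward induction: V(k, j) = exp(-r*dt) * [p_u * V(k+1, j+1) + p_m * V(k+1, j) + p_d * V(k+1, j-1)]
  V(2,-2) = exp(-r*dt) * [p_u*6.297628 + p_m*9.157381 + p_d*11.683363] = 9.160197
  V(2,-1) = exp(-r*dt) * [p_u*3.060000 + p_m*6.297628 + p_d*9.157381] = 6.303075
  V(2,+0) = exp(-r*dt) * [p_u*0.000000 + p_m*3.060000 + p_d*6.297628] = 3.162137
  V(2,+1) = exp(-r*dt) * [p_u*0.000000 + p_m*0.000000 + p_d*3.060000] = 0.545794
  V(2,+2) = exp(-r*dt) * [p_u*0.000000 + p_m*0.000000 + p_d*0.000000] = 0.000000
  V(1,-1) = exp(-r*dt) * [p_u*3.162137 + p_m*6.303075 + p_d*9.160197] = 6.323015
  V(1,+0) = exp(-r*dt) * [p_u*0.545794 + p_m*3.162137 + p_d*6.303075] = 3.315643
  V(1,+1) = exp(-r*dt) * [p_u*0.000000 + p_m*0.545794 + p_d*3.162137] = 0.927672
  V(0,+0) = exp(-r*dt) * [p_u*0.927672 + p_m*3.315643 + p_d*6.323015] = 3.480589


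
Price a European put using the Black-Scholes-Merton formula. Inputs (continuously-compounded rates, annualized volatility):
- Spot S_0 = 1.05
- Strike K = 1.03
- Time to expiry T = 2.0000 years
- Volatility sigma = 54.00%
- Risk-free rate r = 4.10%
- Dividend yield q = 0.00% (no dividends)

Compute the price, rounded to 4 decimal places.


Answer: Price = 0.2492

Derivation:
d1 = (ln(S/K) + (r - q + 0.5*sigma^2) * T) / (sigma * sqrt(T)) = 0.51439578
d2 = d1 - sigma * sqrt(T) = -0.24927955
exp(-rT) = 0.92127196; exp(-qT) = 1.00000000
P = K * exp(-rT) * N(-d2) - S_0 * exp(-qT) * N(-d1)
N(-d1) = 0.30348766; N(-d2) = 0.59842772
P = 1.0300 * 0.92127196 * 0.59842772 - 1.0500 * 1.00000000 * 0.30348766 = 0.2492


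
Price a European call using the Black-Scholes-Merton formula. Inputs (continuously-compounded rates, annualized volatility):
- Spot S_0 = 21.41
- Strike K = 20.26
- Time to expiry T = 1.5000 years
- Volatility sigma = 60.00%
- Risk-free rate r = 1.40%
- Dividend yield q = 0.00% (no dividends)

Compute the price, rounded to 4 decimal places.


d1 = (ln(S/K) + (r - q + 0.5*sigma^2) * T) / (sigma * sqrt(T)) = 0.47113160
d2 = d1 - sigma * sqrt(T) = -0.26371533
exp(-rT) = 0.97921896; exp(-qT) = 1.00000000
C = S_0 * exp(-qT) * N(d1) - K * exp(-rT) * N(d2)
N(d1) = 0.68122662; N(d2) = 0.39599964
C = 21.4100 * 1.00000000 * 0.68122662 - 20.2600 * 0.97921896 * 0.39599964 = 6.7288

Answer: Price = 6.7288


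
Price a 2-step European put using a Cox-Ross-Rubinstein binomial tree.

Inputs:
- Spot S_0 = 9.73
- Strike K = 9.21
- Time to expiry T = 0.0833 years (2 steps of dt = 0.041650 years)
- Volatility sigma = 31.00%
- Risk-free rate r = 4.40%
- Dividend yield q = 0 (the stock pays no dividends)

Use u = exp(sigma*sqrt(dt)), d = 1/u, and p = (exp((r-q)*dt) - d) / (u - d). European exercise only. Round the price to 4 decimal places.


Answer: Price = V(0,0) = 0.1594

Derivation:
dt = T/N = 0.041650
u = exp(sigma*sqrt(dt)) = 1.065310; d = 1/u = 0.938694
p = (exp((r-q)*dt) - d) / (u - d) = 0.498676
Discount per step: exp(-r*dt) = 0.998169
Stock lattice S(k, i) with i counting down-moves:
  k=0: S(0,0) = 9.7300
  k=1: S(1,0) = 10.3655; S(1,1) = 9.1335
  k=2: S(2,0) = 11.0424; S(2,1) = 9.7300; S(2,2) = 8.5736
Terminal payoffs V(N, i) = max(K - S_T, 0):
  V(2,0) = 0.000000; V(2,1) = 0.000000; V(2,2) = 0.636447
Backward induction: V(k, i) = exp(-r*dt) * [p * V(k+1, i) + (1-p) * V(k+1, i+1)].
  V(1,0) = exp(-r*dt) * [p*0.000000 + (1-p)*0.000000] = 0.000000
  V(1,1) = exp(-r*dt) * [p*0.000000 + (1-p)*0.636447] = 0.318482
  V(0,0) = exp(-r*dt) * [p*0.000000 + (1-p)*0.318482] = 0.159370


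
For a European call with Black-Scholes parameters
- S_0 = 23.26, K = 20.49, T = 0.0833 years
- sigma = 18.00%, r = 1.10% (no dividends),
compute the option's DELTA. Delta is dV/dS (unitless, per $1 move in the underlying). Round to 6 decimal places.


d1 = 2.4843336930; d2 = 2.4323825621
phi(d1) = 0.0182261941; exp(-qT) = 1.0000000000; exp(-rT) = 0.9990841197
N(d1) = 0.9935102941
Delta = exp(-qT) * N(d1) = 1.0000000000 * 0.9935102941 = 0.993510

Answer: Delta = 0.993510


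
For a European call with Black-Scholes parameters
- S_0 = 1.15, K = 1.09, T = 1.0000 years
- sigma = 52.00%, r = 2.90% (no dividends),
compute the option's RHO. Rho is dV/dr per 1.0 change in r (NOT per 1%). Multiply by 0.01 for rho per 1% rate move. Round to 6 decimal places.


Answer: Rho = 0.486753

Derivation:
d1 = 0.4188158580; d2 = -0.1011841420
phi(d1) = 0.3654441212; exp(-qT) = 1.0000000000; exp(-rT) = 0.9714164645
N(d2) = 0.4597021425
Rho = K*T*exp(-rT)*N(d2) = 1.0900 * 1.0000 * 0.9714164645 * 0.4597021425 = 0.486753


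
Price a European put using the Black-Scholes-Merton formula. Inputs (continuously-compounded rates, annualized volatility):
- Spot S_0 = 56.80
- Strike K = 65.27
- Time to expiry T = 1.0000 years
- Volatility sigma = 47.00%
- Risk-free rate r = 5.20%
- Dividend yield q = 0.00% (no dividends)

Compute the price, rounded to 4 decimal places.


Answer: Price = 13.7988

Derivation:
d1 = (ln(S/K) + (r - q + 0.5*sigma^2) * T) / (sigma * sqrt(T)) = 0.04990173
d2 = d1 - sigma * sqrt(T) = -0.42009827
exp(-rT) = 0.94932887; exp(-qT) = 1.00000000
P = K * exp(-rT) * N(-d2) - S_0 * exp(-qT) * N(-d1)
N(-d1) = 0.48010035; N(-d2) = 0.66279317
P = 65.2700 * 0.94932887 * 0.66279317 - 56.8000 * 1.00000000 * 0.48010035 = 13.7988


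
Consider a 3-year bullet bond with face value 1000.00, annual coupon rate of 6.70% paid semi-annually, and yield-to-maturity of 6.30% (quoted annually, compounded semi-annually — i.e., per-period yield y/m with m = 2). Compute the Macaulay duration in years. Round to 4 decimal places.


Coupon per period c = face * coupon_rate / m = 33.500000
Periods per year m = 2; per-period yield y/m = 0.031500
Number of cashflows N = 6
Cashflows (t years, CF_t, discount factor 1/(1+y/m)^(m*t), PV):
  t = 0.5000: CF_t = 33.500000, DF = 0.969462, PV = 32.476975
  t = 1.0000: CF_t = 33.500000, DF = 0.939856, PV = 31.485192
  t = 1.5000: CF_t = 33.500000, DF = 0.911155, PV = 30.523695
  t = 2.0000: CF_t = 33.500000, DF = 0.883330, PV = 29.591561
  t = 2.5000: CF_t = 33.500000, DF = 0.856355, PV = 28.687893
  t = 3.0000: CF_t = 1033.500000, DF = 0.830204, PV = 858.015408
Price P = sum_t PV_t = 1010.780725
Macaulay numerator sum_t t * PV_t:
  t * PV_t at t = 0.5000: 16.238488
  t * PV_t at t = 1.0000: 31.485192
  t * PV_t at t = 1.5000: 45.785543
  t * PV_t at t = 2.0000: 59.183122
  t * PV_t at t = 2.5000: 71.719731
  t * PV_t at t = 3.0000: 2574.046225
Macaulay duration D = (sum_t t * PV_t) / P = 2798.458302 / 1010.780725 = 2.768611

Answer: Macaulay duration = 2.7686 years
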